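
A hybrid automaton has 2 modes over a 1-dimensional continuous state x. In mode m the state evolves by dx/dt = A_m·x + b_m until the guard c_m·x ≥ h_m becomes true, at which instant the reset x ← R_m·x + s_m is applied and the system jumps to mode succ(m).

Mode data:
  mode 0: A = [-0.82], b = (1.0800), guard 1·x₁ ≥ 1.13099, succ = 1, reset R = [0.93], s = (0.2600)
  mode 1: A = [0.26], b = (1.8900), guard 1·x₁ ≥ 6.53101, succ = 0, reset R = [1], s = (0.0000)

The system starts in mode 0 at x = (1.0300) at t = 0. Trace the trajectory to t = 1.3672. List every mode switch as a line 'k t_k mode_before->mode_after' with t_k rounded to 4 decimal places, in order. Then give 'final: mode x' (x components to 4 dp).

1 0.5287 0->1
final: 1 3.4021

Mode 0: guard c·x = 1.1310 hit at Δt = 0.5287 (t = 0.5287), x⁻ = (1.1310) → reset → x⁺ = (1.3118), jump to mode 1
Mode 1: flow for 0.8385 to horizon, guard not reached → x = (3.4021)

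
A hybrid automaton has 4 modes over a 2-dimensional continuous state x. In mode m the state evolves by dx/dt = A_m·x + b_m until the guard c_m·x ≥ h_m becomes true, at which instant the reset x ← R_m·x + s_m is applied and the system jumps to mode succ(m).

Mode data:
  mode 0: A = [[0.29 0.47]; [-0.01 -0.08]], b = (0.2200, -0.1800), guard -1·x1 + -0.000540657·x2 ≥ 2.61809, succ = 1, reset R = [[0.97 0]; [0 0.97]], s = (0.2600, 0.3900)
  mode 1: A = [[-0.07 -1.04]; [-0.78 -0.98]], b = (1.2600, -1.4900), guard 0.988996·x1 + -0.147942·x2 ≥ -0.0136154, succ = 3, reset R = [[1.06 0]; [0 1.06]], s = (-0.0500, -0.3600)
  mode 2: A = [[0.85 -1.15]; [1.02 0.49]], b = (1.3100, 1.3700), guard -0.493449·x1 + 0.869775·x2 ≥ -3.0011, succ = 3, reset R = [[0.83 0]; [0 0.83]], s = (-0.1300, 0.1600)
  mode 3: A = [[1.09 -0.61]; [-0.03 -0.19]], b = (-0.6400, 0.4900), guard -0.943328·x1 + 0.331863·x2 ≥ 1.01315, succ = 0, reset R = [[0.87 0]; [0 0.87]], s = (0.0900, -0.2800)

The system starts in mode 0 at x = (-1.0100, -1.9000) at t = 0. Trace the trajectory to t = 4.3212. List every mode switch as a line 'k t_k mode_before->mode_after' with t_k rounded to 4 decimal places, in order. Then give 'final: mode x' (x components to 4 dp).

1 1.3533 0->1
2 2.2005 1->3
3 3.7367 3->0
final: 0 -1.2092 -0.7038

Mode 0: guard c·x = 2.6181 hit at Δt = 1.3533 (t = 1.3533), x⁻ = (-2.6171, -1.9131) → reset → x⁺ = (-2.2785, -1.4658), jump to mode 1
Mode 1: guard c·x = -0.0136 hit at Δt = 0.8472 (t = 2.2005), x⁻ = (-0.1677, -1.0294) → reset → x⁺ = (-0.2278, -1.4511), jump to mode 3
Mode 3: guard c·x = 1.0131 hit at Δt = 1.5362 (t = 3.7367), x⁻ = (-1.2181, -0.4095) → reset → x⁺ = (-0.9697, -0.6363), jump to mode 0
Mode 0: flow for 0.5845 to horizon, guard not reached → x = (-1.2092, -0.7038)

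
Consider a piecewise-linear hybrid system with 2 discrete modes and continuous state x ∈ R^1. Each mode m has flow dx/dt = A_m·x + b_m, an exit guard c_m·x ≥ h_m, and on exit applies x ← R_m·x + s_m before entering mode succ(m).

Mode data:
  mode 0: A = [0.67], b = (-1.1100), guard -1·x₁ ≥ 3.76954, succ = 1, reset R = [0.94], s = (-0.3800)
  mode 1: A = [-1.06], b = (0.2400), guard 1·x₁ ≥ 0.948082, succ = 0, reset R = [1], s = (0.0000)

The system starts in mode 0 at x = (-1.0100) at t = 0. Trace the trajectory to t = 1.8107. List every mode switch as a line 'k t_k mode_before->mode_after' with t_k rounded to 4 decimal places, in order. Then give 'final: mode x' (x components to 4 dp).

1 1.0603 0->1
final: 1 -1.6468

Mode 0: guard c·x = 3.7695 hit at Δt = 1.0603 (t = 1.0603), x⁻ = (-3.7695) → reset → x⁺ = (-3.9234), jump to mode 1
Mode 1: flow for 0.7504 to horizon, guard not reached → x = (-1.6468)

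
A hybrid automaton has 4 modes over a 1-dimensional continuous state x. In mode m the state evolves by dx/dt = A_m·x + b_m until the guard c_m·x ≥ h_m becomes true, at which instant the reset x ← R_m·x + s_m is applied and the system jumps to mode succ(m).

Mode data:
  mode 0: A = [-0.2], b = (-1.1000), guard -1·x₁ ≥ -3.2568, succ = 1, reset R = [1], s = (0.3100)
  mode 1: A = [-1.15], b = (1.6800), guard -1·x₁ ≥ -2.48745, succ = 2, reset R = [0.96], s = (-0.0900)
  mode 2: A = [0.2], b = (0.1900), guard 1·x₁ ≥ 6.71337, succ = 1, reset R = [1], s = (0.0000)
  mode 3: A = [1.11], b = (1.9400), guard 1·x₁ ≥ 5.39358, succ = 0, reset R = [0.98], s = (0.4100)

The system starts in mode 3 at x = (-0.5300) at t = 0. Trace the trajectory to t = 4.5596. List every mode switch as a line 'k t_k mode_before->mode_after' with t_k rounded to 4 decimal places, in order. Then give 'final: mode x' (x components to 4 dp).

1 1.5936 3->0
2 2.8221 0->1
3 3.4469 1->2
final: 2 3.1075

Mode 3: guard c·x = 5.3936 hit at Δt = 1.5936 (t = 1.5936), x⁻ = (5.3936) → reset → x⁺ = (5.6957), jump to mode 0
Mode 0: guard c·x = -3.2568 hit at Δt = 1.2285 (t = 2.8221), x⁻ = (3.2568) → reset → x⁺ = (3.5668), jump to mode 1
Mode 1: guard c·x = -2.4874 hit at Δt = 0.6248 (t = 3.4469), x⁻ = (2.4874) → reset → x⁺ = (2.2980), jump to mode 2
Mode 2: flow for 1.1127 to horizon, guard not reached → x = (3.1075)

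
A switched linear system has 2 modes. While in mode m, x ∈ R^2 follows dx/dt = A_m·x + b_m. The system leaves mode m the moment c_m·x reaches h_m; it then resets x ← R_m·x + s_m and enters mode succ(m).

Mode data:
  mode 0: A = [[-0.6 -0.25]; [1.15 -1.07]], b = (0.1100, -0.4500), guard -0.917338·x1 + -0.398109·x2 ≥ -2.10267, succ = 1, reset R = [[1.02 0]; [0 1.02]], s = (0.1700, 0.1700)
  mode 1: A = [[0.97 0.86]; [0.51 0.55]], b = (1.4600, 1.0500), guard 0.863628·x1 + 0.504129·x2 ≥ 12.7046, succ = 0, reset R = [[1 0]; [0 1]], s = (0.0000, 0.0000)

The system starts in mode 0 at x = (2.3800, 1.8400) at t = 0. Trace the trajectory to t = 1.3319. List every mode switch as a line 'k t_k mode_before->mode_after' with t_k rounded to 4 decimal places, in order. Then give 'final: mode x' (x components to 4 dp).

Mode 0: guard c·x = -2.1027 hit at Δt = 0.5586 (t = 0.5586), x⁻ = (1.5378, 1.7381) → reset → x⁺ = (1.7386, 1.9429), jump to mode 1
Mode 1: flow for 0.7733 to horizon, guard not reached → x = (8.7409, 6.1198)

1 0.5586 0->1
final: 1 8.7409 6.1198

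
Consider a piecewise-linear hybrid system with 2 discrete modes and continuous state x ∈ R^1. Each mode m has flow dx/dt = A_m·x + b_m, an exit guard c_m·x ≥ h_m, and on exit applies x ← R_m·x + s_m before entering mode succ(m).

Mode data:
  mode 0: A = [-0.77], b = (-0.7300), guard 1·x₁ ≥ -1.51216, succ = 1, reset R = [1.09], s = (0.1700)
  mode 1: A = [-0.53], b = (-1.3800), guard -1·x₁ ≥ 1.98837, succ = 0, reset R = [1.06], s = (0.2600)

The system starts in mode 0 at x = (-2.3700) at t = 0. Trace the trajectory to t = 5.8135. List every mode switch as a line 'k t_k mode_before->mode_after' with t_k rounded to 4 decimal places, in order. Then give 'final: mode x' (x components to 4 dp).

Mode 0: guard c·x = -1.5122 hit at Δt = 1.2007 (t = 1.2007), x⁻ = (-1.5122) → reset → x⁺ = (-1.4783), jump to mode 1
Mode 1: guard c·x = 1.9884 hit at Δt = 1.1391 (t = 2.3398), x⁻ = (-1.9884) → reset → x⁺ = (-1.8477), jump to mode 0
Mode 0: guard c·x = -1.5122 hit at Δt = 0.6061 (t = 2.9459), x⁻ = (-1.5122) → reset → x⁺ = (-1.4783), jump to mode 1
Mode 1: guard c·x = 1.9884 hit at Δt = 1.1391 (t = 4.0850), x⁻ = (-1.9884) → reset → x⁺ = (-1.8477), jump to mode 0
Mode 0: guard c·x = -1.5122 hit at Δt = 0.6061 (t = 4.6912), x⁻ = (-1.5122) → reset → x⁺ = (-1.4783), jump to mode 1
Mode 1: flow for 1.1223 to horizon, guard not reached → x = (-1.9829)

1 1.2007 0->1
2 2.3398 1->0
3 2.9459 0->1
4 4.0850 1->0
5 4.6912 0->1
final: 1 -1.9829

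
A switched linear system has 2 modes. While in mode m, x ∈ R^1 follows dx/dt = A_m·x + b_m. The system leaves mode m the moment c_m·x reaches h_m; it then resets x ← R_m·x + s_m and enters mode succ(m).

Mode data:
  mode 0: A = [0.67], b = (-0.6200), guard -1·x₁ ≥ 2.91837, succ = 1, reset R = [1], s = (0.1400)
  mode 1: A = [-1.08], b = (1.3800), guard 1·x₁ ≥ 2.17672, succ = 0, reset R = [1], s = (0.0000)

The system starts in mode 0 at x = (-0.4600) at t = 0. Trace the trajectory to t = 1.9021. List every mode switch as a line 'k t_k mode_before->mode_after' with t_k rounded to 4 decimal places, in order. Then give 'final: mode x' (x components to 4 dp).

Mode 0: guard c·x = 2.9184 hit at Δt = 1.5231 (t = 1.5231), x⁻ = (-2.9184) → reset → x⁺ = (-2.7784), jump to mode 1
Mode 1: flow for 0.3790 to horizon, guard not reached → x = (-1.4159)

1 1.5231 0->1
final: 1 -1.4159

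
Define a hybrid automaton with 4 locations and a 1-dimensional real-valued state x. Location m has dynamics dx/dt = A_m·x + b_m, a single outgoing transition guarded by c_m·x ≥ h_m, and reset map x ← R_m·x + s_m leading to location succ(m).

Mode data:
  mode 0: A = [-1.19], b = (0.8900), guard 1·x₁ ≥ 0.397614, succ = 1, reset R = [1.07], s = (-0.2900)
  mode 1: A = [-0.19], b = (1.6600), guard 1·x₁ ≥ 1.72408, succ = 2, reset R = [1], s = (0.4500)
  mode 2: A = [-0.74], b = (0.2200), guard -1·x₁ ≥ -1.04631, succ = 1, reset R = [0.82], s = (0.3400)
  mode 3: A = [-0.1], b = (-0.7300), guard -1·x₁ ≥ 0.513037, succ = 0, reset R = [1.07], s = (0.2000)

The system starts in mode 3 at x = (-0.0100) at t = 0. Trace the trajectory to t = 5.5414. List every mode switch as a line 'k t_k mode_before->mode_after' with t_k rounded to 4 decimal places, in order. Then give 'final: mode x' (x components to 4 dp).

Mode 3: guard c·x = 0.5130 hit at Δt = 0.7150 (t = 0.7150), x⁻ = (-0.5130) → reset → x⁺ = (-0.3489), jump to mode 0
Mode 0: guard c·x = 0.3976 hit at Δt = 0.9592 (t = 1.6742), x⁻ = (0.3976) → reset → x⁺ = (0.1354), jump to mode 1
Mode 1: guard c·x = 1.7241 hit at Δt = 1.0747 (t = 2.7489), x⁻ = (1.7241) → reset → x⁺ = (2.1741), jump to mode 2
Mode 2: guard c·x = -1.0463 hit at Δt = 1.2413 (t = 3.9902), x⁻ = (1.0463) → reset → x⁺ = (1.1980), jump to mode 1
Mode 1: guard c·x = 1.7241 hit at Δt = 0.3807 (t = 4.3709), x⁻ = (1.7241) → reset → x⁺ = (2.1741), jump to mode 2
Mode 2: flow for 1.1705 to horizon, guard not reached → x = (1.0866)

1 0.7150 3->0
2 1.6742 0->1
3 2.7489 1->2
4 3.9902 2->1
5 4.3709 1->2
final: 2 1.0866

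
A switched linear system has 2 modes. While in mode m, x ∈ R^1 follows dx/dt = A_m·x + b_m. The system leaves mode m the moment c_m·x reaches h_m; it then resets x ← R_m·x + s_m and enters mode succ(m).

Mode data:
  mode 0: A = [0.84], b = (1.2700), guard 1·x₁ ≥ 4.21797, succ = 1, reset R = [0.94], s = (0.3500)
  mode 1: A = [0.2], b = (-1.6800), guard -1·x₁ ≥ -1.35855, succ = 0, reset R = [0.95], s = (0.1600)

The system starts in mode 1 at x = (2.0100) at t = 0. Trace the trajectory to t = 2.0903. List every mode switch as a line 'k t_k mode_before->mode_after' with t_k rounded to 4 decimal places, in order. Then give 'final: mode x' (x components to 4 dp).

Mode 1: guard c·x = -1.3585 hit at Δt = 0.4854 (t = 0.4854), x⁻ = (1.3586) → reset → x⁺ = (1.4506), jump to mode 0
Mode 0: guard c·x = 4.2180 hit at Δt = 0.7853 (t = 1.2707), x⁻ = (4.2180) → reset → x⁺ = (4.3149), jump to mode 1
Mode 1: flow for 0.8196 to horizon, guard not reached → x = (3.5873)

1 0.4854 1->0
2 1.2707 0->1
final: 1 3.5873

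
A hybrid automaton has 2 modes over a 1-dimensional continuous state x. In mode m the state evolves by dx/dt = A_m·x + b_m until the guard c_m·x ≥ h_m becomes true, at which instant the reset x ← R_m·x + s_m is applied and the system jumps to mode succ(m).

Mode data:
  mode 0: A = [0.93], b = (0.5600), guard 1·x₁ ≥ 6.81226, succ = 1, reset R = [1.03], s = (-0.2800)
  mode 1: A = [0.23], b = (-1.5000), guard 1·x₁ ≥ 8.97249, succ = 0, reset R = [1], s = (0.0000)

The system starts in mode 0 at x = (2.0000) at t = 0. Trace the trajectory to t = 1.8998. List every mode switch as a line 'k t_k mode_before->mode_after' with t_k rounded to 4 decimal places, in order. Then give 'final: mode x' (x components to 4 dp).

1 1.1259 0->1
final: 1 6.7785

Mode 0: guard c·x = 6.8123 hit at Δt = 1.1259 (t = 1.1259), x⁻ = (6.8123) → reset → x⁺ = (6.7366), jump to mode 1
Mode 1: flow for 0.7739 to horizon, guard not reached → x = (6.7785)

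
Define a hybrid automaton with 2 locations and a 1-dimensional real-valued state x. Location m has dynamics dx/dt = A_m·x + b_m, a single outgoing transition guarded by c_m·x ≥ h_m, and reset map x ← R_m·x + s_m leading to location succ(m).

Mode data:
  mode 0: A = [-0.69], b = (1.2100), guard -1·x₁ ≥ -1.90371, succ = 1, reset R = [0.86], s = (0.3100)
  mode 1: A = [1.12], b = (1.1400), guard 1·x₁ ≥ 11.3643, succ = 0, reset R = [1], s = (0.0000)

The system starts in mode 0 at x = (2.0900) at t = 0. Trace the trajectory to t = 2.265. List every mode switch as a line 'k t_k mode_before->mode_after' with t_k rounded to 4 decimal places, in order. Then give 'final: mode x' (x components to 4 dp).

Mode 0: guard c·x = -1.9037 hit at Δt = 1.1696 (t = 1.1696), x⁻ = (1.9037) → reset → x⁺ = (1.9472), jump to mode 1
Mode 1: flow for 1.0954 to horizon, guard not reached → x = (9.0944)

1 1.1696 0->1
final: 1 9.0944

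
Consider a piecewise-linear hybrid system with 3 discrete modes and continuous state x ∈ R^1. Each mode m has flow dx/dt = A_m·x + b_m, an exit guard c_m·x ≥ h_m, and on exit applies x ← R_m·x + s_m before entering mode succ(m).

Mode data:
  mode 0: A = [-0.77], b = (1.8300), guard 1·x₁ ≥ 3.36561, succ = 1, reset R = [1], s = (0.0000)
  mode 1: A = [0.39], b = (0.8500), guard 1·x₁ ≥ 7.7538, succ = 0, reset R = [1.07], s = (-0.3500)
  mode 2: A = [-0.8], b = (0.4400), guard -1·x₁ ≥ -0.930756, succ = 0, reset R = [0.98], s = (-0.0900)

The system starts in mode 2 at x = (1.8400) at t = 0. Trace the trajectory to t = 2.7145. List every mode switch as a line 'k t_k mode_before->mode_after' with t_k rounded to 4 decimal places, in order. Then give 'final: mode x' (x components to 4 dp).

Mode 2: guard c·x = -0.9308 hit at Δt = 1.5253 (t = 1.5253), x⁻ = (0.9308) → reset → x⁺ = (0.8221), jump to mode 0
Mode 0: flow for 1.1892 to horizon, guard not reached → x = (1.7545)

1 1.5253 2->0
final: 0 1.7545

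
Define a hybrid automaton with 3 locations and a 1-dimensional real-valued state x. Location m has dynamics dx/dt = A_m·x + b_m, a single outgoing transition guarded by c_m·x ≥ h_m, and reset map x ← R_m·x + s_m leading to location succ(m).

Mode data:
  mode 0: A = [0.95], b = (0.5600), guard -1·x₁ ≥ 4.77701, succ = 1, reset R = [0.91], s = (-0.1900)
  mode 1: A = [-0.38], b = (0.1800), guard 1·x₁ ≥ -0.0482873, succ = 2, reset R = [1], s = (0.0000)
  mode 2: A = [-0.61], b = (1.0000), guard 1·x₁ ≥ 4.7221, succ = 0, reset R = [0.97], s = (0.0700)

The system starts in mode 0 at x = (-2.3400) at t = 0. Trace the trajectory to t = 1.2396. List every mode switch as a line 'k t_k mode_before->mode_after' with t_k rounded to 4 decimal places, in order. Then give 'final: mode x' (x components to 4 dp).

1 0.9181 0->1
final: 1 -3.9608

Mode 0: guard c·x = 4.7770 hit at Δt = 0.9181 (t = 0.9181), x⁻ = (-4.7770) → reset → x⁺ = (-4.5371), jump to mode 1
Mode 1: flow for 0.3215 to horizon, guard not reached → x = (-3.9608)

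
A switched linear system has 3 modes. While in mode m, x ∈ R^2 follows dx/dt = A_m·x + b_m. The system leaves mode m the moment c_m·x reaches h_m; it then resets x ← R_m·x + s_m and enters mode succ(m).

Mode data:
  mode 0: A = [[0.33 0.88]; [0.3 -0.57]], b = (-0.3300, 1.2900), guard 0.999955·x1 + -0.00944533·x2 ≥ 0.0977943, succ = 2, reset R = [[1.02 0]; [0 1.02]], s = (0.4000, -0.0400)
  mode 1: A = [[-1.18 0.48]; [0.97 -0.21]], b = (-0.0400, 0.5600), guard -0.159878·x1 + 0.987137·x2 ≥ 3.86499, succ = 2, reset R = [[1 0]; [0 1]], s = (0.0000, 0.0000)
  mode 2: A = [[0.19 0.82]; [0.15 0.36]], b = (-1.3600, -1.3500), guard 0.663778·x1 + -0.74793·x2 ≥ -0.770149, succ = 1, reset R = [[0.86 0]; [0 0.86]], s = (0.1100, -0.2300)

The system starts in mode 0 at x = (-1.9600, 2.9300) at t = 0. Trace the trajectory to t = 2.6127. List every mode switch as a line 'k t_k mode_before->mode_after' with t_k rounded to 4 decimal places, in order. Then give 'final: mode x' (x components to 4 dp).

Mode 0: guard c·x = 0.0978 hit at Δt = 1.3032 (t = 1.3032), x⁻ = (0.1201, 2.3559) → reset → x⁺ = (0.5225, 2.3630), jump to mode 2
Mode 2: guard c·x = -0.7701 hit at Δt = 0.9125 (t = 2.2157), x⁻ = (1.0377, 1.9507) → reset → x⁺ = (1.0024, 1.4476), jump to mode 1
Mode 1: flow for 0.3970 to horizon, guard not reached → x = (0.8722, 1.8866)

1 1.3032 0->2
2 2.2157 2->1
final: 1 0.8722 1.8866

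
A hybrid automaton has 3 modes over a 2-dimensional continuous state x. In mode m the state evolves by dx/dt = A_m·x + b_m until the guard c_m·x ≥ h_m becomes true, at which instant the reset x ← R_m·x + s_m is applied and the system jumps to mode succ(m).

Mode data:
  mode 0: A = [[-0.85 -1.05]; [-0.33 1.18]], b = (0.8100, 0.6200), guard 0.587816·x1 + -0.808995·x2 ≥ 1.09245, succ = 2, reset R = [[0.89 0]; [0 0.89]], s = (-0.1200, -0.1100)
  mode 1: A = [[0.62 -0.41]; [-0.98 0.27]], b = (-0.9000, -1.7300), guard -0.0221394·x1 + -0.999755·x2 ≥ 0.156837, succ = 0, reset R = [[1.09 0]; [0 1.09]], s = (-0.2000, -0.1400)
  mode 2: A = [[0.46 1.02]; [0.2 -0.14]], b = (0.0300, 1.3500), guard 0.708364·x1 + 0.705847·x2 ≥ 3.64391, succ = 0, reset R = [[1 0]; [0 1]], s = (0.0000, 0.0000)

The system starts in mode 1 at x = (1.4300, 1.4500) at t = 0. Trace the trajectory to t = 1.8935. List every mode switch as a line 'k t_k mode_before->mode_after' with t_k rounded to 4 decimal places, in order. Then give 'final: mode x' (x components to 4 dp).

Mode 1: guard c·x = 0.1568 hit at Δt = 0.5772 (t = 0.5772), x⁻ = (1.2236, -0.1840) → reset → x⁺ = (1.1337, -0.3405), jump to mode 0
Mode 0: guard c·x = 1.0924 hit at Δt = 0.4834 (t = 1.0606), x⁻ = (1.2365, -0.4519) → reset → x⁺ = (0.9805, -0.5122), jump to mode 2
Mode 2: flow for 0.8329 to horizon, guard not reached → x = (1.5743, 0.7899)

1 0.5772 1->0
2 1.0606 0->2
final: 2 1.5743 0.7899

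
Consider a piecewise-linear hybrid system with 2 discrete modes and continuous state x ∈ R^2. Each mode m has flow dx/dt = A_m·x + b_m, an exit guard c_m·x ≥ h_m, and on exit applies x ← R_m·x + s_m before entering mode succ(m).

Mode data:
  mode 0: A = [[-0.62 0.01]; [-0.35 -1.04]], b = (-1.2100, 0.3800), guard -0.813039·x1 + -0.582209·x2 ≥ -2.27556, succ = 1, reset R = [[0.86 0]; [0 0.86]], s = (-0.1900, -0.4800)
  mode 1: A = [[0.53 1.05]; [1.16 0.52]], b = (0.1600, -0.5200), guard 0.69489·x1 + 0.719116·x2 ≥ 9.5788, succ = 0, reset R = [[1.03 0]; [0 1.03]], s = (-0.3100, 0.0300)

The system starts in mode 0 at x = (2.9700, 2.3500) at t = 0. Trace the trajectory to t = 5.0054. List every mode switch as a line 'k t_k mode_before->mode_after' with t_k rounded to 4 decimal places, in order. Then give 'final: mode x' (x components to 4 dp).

1 0.4283 0->1
2 1.6337 1->0
3 2.9470 0->1
4 4.1729 1->0
final: 0 3.4864 2.0219

Mode 0: guard c·x = -2.2756 hit at Δt = 0.4283 (t = 0.4283), x⁻ = (1.8289, 1.3545) → reset → x⁺ = (1.3829, 0.6848), jump to mode 1
Mode 1: guard c·x = 9.5788 hit at Δt = 1.2054 (t = 1.6337), x⁻ = (7.1032, 6.4563) → reset → x⁺ = (7.0063, 6.6800), jump to mode 0
Mode 0: guard c·x = -2.2756 hit at Δt = 1.3133 (t = 2.9470), x⁻ = (2.0409, 1.0585) → reset → x⁺ = (1.5652, 0.4303), jump to mode 1
Mode 1: guard c·x = 9.5788 hit at Δt = 1.2259 (t = 4.1729), x⁻ = (7.2133, 6.3499) → reset → x⁺ = (7.1197, 6.5704), jump to mode 0
Mode 0: flow for 0.8325 to horizon, guard not reached → x = (3.4864, 2.0219)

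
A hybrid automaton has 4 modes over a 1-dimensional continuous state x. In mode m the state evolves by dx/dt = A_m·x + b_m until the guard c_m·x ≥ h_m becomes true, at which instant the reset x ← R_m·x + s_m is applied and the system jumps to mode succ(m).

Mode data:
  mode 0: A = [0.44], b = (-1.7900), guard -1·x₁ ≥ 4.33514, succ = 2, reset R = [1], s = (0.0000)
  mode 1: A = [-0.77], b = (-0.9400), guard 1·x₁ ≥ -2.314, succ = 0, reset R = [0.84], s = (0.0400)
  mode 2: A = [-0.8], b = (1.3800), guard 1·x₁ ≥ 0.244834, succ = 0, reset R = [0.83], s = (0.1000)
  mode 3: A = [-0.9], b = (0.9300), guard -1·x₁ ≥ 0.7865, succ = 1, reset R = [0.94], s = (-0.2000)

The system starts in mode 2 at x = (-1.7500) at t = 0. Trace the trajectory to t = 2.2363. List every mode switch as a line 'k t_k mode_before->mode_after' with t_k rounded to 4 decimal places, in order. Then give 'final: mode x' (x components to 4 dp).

Mode 2: guard c·x = 0.2448 hit at Δt = 1.0668 (t = 1.0668), x⁻ = (0.2448) → reset → x⁺ = (0.3032), jump to mode 0
Mode 0: flow for 1.1695 to horizon, guard not reached → x = (-2.2304)

1 1.0668 2->0
final: 0 -2.2304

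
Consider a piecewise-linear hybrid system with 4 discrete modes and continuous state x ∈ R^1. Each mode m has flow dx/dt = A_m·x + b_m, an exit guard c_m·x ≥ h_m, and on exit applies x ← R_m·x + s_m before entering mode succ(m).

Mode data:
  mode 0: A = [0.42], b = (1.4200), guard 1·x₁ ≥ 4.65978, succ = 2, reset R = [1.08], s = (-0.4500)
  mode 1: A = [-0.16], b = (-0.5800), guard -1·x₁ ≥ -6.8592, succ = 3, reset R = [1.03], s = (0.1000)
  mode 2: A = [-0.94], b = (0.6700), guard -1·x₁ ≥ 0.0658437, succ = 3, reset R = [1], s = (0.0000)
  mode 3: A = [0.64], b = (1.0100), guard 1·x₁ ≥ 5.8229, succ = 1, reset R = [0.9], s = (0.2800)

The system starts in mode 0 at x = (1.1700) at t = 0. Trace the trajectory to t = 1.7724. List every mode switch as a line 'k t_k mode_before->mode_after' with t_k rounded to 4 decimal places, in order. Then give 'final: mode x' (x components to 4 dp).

1 1.3552 0->2
final: 2 3.3272

Mode 0: guard c·x = 4.6598 hit at Δt = 1.3552 (t = 1.3552), x⁻ = (4.6598) → reset → x⁺ = (4.5826), jump to mode 2
Mode 2: flow for 0.4172 to horizon, guard not reached → x = (3.3272)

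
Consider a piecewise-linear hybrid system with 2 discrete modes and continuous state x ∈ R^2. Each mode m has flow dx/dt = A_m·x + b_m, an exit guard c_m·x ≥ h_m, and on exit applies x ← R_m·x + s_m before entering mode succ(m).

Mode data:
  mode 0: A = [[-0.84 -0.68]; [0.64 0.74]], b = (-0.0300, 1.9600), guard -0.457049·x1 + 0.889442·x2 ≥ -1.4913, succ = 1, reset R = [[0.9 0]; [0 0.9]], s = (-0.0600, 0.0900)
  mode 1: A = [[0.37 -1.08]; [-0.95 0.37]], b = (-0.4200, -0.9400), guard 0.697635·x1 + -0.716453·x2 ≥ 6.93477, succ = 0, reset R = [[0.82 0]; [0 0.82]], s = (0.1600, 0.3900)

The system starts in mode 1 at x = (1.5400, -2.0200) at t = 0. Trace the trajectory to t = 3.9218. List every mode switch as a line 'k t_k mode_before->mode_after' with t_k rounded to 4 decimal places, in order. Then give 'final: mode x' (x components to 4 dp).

Mode 1: guard c·x = 6.9348 hit at Δt = 0.6822 (t = 0.6822), x⁻ = (4.4838, -5.3133) → reset → x⁺ = (3.8367, -3.9669), jump to mode 0
Mode 0: guard c·x = -1.4913 hit at Δt = 1.5819 (t = 2.2641), x⁻ = (2.2246, -0.5335) → reset → x⁺ = (1.9422, -0.3902), jump to mode 1
Mode 1: guard c·x = 6.9348 hit at Δt = 0.9647 (t = 3.2288), x⁻ = (4.9645, -4.8452) → reset → x⁺ = (4.2309, -3.5831), jump to mode 0
Mode 0: flow for 0.6930 to horizon, guard not reached → x = (3.3277, -1.9861)

1 0.6822 1->0
2 2.2641 0->1
3 3.2288 1->0
final: 0 3.3277 -1.9861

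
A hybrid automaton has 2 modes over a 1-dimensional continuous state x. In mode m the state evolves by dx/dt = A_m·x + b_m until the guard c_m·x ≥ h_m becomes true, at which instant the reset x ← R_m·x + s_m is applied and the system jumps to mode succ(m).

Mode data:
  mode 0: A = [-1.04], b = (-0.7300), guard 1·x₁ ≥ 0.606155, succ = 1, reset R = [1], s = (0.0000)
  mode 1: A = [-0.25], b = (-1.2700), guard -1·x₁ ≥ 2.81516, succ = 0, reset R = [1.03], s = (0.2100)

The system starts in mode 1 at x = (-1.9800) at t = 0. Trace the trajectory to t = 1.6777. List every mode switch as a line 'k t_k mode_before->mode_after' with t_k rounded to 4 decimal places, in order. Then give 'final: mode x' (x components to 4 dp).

Mode 1: guard c·x = 2.8152 hit at Δt = 1.2556 (t = 1.2556), x⁻ = (-2.8152) → reset → x⁺ = (-2.6896), jump to mode 0
Mode 0: flow for 0.4221 to horizon, guard not reached → x = (-1.9834)

1 1.2556 1->0
final: 0 -1.9834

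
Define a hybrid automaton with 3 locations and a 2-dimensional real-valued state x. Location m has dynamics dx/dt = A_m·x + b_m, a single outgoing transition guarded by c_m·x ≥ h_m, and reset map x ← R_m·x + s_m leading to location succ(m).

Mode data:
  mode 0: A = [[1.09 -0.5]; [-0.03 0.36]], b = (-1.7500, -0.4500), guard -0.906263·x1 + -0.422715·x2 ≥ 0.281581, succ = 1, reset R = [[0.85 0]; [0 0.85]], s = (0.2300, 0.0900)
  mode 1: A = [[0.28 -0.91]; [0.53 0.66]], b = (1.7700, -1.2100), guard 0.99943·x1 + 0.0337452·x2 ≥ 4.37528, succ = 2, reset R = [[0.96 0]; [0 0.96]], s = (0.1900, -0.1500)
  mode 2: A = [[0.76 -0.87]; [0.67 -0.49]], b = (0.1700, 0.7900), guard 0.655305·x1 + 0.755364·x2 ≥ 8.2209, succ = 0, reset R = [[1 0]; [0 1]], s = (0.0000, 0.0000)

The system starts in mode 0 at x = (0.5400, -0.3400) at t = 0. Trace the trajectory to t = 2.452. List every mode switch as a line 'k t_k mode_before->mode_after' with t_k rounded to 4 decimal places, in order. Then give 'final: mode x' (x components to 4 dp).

Mode 0: guard c·x = 0.2816 hit at Δt = 0.4618 (t = 0.4618), x⁻ = (-0.0160, -0.6319) → reset → x⁺ = (0.2164, -0.4471), jump to mode 1
Mode 1: guard c·x = 4.3753 hit at Δt = 1.2444 (t = 1.7062), x⁻ = (4.4284, -1.4990) → reset → x⁺ = (4.4413, -1.5891), jump to mode 2
Mode 2: flow for 0.7458 to horizon, guard not reached → x = (7.9800, 2.0478)

1 0.4618 0->1
2 1.7062 1->2
final: 2 7.9800 2.0478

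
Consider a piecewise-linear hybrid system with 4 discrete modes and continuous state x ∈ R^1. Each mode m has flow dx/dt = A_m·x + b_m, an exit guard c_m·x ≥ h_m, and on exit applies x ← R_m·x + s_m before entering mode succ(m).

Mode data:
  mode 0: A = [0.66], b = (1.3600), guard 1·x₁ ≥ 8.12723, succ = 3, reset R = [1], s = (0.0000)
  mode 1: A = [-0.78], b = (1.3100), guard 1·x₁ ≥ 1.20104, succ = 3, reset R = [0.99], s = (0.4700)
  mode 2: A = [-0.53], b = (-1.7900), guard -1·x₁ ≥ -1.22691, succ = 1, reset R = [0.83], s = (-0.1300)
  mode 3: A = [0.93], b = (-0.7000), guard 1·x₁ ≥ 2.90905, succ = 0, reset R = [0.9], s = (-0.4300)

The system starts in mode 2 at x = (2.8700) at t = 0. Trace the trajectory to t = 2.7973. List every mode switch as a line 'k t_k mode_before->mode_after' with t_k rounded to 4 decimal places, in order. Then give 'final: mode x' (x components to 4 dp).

1 0.5758 2->1
2 1.2206 1->3
3 2.1526 3->0
final: 0 4.4415

Mode 2: guard c·x = -1.2269 hit at Δt = 0.5758 (t = 0.5758), x⁻ = (1.2269) → reset → x⁺ = (0.8883), jump to mode 1
Mode 1: guard c·x = 1.2010 hit at Δt = 0.6448 (t = 1.2206), x⁻ = (1.2010) → reset → x⁺ = (1.6590), jump to mode 3
Mode 3: guard c·x = 2.9091 hit at Δt = 0.9320 (t = 2.1526), x⁻ = (2.9090) → reset → x⁺ = (2.1881), jump to mode 0
Mode 0: flow for 0.6447 to horizon, guard not reached → x = (4.4415)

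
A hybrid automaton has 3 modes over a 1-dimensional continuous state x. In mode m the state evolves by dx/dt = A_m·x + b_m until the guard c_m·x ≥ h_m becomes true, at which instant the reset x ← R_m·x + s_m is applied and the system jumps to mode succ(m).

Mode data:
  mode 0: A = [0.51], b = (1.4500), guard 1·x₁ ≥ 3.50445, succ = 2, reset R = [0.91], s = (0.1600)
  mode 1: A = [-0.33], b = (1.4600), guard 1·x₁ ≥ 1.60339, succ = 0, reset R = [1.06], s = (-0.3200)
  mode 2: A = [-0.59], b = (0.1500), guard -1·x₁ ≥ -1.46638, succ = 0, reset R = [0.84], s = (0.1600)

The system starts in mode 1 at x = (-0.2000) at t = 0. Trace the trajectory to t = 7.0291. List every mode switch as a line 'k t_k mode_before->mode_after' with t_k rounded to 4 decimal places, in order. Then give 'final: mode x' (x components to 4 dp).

Mode 1: guard c·x = 1.6034 hit at Δt = 1.4978 (t = 1.4978), x⁻ = (1.6034) → reset → x⁺ = (1.3796), jump to mode 0
Mode 0: guard c·x = 3.5044 hit at Δt = 0.7992 (t = 2.2970), x⁻ = (3.5044) → reset → x⁺ = (3.3490), jump to mode 2
Mode 2: guard c·x = -1.4664 hit at Δt = 1.5887 (t = 3.8857), x⁻ = (1.4664) → reset → x⁺ = (1.3918), jump to mode 0
Mode 0: guard c·x = 3.5044 hit at Δt = 0.7936 (t = 4.6793), x⁻ = (3.5044) → reset → x⁺ = (3.3490), jump to mode 2
Mode 2: guard c·x = -1.4664 hit at Δt = 1.5887 (t = 6.2680), x⁻ = (1.4664) → reset → x⁺ = (1.3918), jump to mode 0
Mode 0: flow for 0.7611 to horizon, guard not reached → x = (3.4003)

1 1.4978 1->0
2 2.2970 0->2
3 3.8857 2->0
4 4.6793 0->2
5 6.2680 2->0
final: 0 3.4003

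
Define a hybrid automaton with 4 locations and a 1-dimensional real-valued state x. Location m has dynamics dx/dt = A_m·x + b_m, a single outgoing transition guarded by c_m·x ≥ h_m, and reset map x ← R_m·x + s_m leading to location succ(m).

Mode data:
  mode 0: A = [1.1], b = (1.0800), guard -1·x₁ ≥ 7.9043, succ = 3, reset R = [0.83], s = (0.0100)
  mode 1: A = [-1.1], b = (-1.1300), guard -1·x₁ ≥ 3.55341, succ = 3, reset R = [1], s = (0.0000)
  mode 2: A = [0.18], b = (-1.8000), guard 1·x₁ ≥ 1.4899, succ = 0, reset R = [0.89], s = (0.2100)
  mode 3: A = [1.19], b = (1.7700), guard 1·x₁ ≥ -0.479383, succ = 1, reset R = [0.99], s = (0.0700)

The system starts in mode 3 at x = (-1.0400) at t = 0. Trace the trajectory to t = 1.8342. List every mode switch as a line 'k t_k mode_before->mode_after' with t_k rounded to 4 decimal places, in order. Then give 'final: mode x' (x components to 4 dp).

Mode 3: guard c·x = -0.4794 hit at Δt = 0.6826 (t = 0.6826), x⁻ = (-0.4794) → reset → x⁺ = (-0.4046), jump to mode 1
Mode 1: flow for 1.1516 to horizon, guard not reached → x = (-0.8518)

1 0.6826 3->1
final: 1 -0.8518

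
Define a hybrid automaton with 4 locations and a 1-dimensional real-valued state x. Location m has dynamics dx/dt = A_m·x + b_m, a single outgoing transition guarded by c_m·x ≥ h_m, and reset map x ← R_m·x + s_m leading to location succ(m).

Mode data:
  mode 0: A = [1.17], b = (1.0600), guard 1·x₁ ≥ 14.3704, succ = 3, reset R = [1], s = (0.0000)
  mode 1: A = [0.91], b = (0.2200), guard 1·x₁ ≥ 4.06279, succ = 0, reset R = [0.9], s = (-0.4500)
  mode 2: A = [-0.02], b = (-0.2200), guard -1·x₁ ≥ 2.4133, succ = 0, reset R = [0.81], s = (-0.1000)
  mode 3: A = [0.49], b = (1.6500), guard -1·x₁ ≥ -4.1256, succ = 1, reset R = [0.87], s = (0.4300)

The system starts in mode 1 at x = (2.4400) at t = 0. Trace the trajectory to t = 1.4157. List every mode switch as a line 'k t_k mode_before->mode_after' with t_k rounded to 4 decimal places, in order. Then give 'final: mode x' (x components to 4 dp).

Mode 1: guard c·x = 4.0628 hit at Δt = 0.5200 (t = 0.5200), x⁻ = (4.0628) → reset → x⁺ = (3.2065), jump to mode 0
Mode 0: flow for 0.8957 to horizon, guard not reached → x = (10.8223)

1 0.5200 1->0
final: 0 10.8223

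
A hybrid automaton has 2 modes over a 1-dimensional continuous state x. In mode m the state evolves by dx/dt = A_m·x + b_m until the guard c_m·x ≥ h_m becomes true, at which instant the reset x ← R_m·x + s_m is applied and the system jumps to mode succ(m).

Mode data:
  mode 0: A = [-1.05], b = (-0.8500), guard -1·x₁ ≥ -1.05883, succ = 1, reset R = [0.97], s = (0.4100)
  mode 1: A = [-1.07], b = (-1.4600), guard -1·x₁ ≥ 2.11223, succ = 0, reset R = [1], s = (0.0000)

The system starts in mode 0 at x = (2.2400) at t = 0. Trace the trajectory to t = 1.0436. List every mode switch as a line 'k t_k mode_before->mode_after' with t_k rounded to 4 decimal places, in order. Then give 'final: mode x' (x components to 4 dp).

Mode 0: guard c·x = -1.0588 hit at Δt = 0.4666 (t = 0.4666), x⁻ = (1.0588) → reset → x⁺ = (1.4371), jump to mode 1
Mode 1: flow for 0.5770 to horizon, guard not reached → x = (0.1465)

1 0.4666 0->1
final: 1 0.1465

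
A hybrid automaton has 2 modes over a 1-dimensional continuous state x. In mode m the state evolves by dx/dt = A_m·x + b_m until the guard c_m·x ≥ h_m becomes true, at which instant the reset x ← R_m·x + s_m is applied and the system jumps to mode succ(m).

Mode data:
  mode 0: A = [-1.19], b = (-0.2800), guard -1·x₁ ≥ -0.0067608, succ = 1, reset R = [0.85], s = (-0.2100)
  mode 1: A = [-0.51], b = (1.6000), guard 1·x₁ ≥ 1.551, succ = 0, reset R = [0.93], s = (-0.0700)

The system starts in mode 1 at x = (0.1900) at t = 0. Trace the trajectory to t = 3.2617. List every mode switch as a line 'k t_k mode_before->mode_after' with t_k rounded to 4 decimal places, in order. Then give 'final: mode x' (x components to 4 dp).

Mode 1: guard c·x = 1.5510 hit at Δt = 1.2147 (t = 1.2147), x⁻ = (1.5510) → reset → x⁺ = (1.3724), jump to mode 0
Mode 0: guard c·x = -0.0068 hit at Δt = 1.5911 (t = 2.8058), x⁻ = (0.0068) → reset → x⁺ = (-0.2043), jump to mode 1
Mode 1: flow for 0.4559 to horizon, guard not reached → x = (0.4890)

1 1.2147 1->0
2 2.8058 0->1
final: 1 0.4890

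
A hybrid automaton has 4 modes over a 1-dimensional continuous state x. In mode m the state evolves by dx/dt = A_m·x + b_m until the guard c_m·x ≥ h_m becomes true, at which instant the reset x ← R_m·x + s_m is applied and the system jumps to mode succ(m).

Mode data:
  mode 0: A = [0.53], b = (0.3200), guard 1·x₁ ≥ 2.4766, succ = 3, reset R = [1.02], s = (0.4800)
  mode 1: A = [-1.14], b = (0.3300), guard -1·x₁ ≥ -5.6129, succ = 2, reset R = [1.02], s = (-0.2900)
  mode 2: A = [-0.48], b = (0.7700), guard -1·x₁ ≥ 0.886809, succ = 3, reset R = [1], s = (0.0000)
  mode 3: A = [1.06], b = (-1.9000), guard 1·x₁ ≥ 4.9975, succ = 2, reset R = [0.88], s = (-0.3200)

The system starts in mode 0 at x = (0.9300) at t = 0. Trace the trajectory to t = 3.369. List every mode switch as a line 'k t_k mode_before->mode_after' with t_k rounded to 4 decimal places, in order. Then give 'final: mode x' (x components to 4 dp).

Mode 0: guard c·x = 2.4766 hit at Δt = 1.3157 (t = 1.3157), x⁻ = (2.4766) → reset → x⁺ = (3.0061), jump to mode 3
Mode 3: guard c·x = 4.9975 hit at Δt = 0.9161 (t = 2.2318), x⁻ = (4.9975) → reset → x⁺ = (4.0778), jump to mode 2
Mode 2: flow for 1.1372 to horizon, guard not reached → x = (3.0373)

1 1.3157 0->3
2 2.2318 3->2
final: 2 3.0373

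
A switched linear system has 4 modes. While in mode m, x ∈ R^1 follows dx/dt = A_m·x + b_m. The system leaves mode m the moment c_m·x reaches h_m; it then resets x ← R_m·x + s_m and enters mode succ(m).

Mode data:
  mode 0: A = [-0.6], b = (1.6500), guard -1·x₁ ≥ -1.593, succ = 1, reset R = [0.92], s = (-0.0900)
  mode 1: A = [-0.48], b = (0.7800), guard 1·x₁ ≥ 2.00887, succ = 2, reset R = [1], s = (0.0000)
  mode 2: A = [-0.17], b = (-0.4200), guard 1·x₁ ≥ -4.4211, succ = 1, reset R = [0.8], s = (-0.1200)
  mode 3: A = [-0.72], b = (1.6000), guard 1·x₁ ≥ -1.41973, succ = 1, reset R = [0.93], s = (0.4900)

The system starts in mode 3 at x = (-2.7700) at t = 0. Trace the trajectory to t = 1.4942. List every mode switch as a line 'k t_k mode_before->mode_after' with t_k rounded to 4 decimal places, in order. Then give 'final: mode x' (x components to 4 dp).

Mode 3: guard c·x = -1.4197 hit at Δt = 0.4380 (t = 0.4380), x⁻ = (-1.4197) → reset → x⁺ = (-0.8303), jump to mode 1
Mode 1: flow for 1.0562 to horizon, guard not reached → x = (0.1461)

1 0.4380 3->1
final: 1 0.1461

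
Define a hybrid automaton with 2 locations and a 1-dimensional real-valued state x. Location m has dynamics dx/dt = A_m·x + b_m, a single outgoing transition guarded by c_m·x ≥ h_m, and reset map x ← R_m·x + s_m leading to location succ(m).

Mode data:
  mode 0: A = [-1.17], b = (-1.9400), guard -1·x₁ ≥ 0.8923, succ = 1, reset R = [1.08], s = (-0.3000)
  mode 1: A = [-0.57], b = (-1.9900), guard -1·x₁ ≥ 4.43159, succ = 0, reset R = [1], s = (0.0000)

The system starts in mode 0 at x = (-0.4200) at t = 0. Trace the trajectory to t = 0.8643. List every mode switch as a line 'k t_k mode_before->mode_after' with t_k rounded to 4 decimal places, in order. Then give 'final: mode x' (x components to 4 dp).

1 0.4106 0->1
final: 1 -1.7713

Mode 0: guard c·x = 0.8923 hit at Δt = 0.4106 (t = 0.4106), x⁻ = (-0.8923) → reset → x⁺ = (-1.2637), jump to mode 1
Mode 1: flow for 0.4537 to horizon, guard not reached → x = (-1.7713)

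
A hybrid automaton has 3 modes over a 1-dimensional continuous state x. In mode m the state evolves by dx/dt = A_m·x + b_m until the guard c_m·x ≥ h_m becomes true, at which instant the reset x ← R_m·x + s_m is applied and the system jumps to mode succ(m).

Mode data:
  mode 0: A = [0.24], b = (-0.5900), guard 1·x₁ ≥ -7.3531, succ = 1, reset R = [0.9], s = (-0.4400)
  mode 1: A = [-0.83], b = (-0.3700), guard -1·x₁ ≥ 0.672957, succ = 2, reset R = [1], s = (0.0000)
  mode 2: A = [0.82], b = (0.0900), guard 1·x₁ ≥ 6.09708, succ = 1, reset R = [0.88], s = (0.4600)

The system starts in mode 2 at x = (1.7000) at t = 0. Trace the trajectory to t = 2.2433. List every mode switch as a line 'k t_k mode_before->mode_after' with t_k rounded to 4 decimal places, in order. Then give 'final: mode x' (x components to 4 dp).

1 1.5030 2->1
final: 1 2.9466

Mode 2: guard c·x = 6.0971 hit at Δt = 1.5030 (t = 1.5030), x⁻ = (6.0971) → reset → x⁺ = (5.8254), jump to mode 1
Mode 1: flow for 0.7403 to horizon, guard not reached → x = (2.9466)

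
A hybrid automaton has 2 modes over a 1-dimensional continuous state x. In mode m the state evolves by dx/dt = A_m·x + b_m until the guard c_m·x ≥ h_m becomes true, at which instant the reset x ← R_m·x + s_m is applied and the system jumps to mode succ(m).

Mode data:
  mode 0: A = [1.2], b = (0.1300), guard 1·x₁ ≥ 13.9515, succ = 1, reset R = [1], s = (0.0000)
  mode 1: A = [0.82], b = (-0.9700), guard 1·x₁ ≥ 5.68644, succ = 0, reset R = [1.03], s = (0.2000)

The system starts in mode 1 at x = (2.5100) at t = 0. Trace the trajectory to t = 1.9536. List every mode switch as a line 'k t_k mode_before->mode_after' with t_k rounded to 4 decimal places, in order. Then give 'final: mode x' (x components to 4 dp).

Mode 1: guard c·x = 5.6864 hit at Δt = 1.4901 (t = 1.4901), x⁻ = (5.6864) → reset → x⁺ = (6.0570), jump to mode 0
Mode 0: flow for 0.4635 to horizon, guard not reached → x = (10.6443)

1 1.4901 1->0
final: 0 10.6443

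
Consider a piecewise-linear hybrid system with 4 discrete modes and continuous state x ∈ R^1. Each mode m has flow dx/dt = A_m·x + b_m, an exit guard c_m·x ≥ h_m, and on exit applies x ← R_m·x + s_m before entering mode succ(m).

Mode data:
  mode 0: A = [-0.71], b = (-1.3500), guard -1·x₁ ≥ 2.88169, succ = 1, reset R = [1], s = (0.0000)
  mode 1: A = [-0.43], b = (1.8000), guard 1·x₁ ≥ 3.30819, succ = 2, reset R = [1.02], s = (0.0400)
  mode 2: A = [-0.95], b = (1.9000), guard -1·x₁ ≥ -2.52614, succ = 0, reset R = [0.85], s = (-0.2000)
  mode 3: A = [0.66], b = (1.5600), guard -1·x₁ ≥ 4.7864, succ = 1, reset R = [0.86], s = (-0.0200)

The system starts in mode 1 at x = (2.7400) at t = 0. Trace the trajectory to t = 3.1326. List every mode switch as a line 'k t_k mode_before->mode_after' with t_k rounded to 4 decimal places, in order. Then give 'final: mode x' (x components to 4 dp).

1 1.1607 1->2
2 2.2016 2->0
final: 0 0.0858

Mode 1: guard c·x = 3.3082 hit at Δt = 1.1607 (t = 1.1607), x⁻ = (3.3082) → reset → x⁺ = (3.4144), jump to mode 2
Mode 2: guard c·x = -2.5261 hit at Δt = 1.0409 (t = 2.2016), x⁻ = (2.5261) → reset → x⁺ = (1.9472), jump to mode 0
Mode 0: flow for 0.9310 to horizon, guard not reached → x = (0.0858)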